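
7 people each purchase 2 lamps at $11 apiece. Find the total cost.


Cost per person:
2 x $11 = $22
Group total:
7 x $22 = $154

$154


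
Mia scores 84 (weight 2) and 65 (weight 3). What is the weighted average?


Weighted sum:
2 x 84 + 3 x 65 = 363
Total weight:
2 + 3 = 5
Weighted average:
363 / 5 = 72.6

72.6


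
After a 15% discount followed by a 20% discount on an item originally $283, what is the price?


First discount:
15% of $283 = $42.45
Price after first discount:
$283 - $42.45 = $240.55
Second discount:
20% of $240.55 = $48.11
Final price:
$240.55 - $48.11 = $192.44

$192.44


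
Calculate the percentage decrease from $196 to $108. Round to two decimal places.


Find the absolute change:
|108 - 196| = 88
Divide by original and multiply by 100:
88 / 196 x 100 = 44.8979...% ≈ 44.9%

44.9%


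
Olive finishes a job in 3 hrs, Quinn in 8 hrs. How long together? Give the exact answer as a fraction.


Olive's rate: 1/3 of the job per hour
Quinn's rate: 1/8 of the job per hour
Combined rate: 1/3 + 1/8 = 11/24 per hour
Time = 1 / (11/24) = 24/11 hours (≈ 2.18 hours)

24/11 hours


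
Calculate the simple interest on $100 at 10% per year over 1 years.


Use the formula I = P x R x T / 100
P x R x T = 100 x 10 x 1 = 1000
I = 1000 / 100 = $10

$10


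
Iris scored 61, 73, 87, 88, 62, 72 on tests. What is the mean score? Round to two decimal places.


Add the scores:
61 + 73 + 87 + 88 + 62 + 72 = 443
Divide by the number of tests:
443 / 6 = 73.8333... ≈ 73.83

73.83


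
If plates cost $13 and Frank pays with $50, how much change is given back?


Start with the amount paid:
$50
Subtract the price:
$50 - $13 = $37

$37


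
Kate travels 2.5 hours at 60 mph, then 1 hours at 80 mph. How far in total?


Leg 1 distance:
60 x 2.5 = 150 miles
Leg 2 distance:
80 x 1 = 80 miles
Total distance:
150 + 80 = 230 miles

230 miles


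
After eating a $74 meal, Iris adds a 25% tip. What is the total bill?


Calculate the tip:
25% of $74 = $18.50
Add tip to meal cost:
$74 + $18.50 = $92.50

$92.50


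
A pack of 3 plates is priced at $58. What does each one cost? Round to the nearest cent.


Total cost: $58
Number of items: 3
Unit price: $58 / 3 = $19.3333... ≈ $19.33

$19.33


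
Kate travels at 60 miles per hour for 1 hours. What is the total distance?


Use the formula: distance = speed x time
Speed = 60 mph, Time = 1 hours
60 x 1 = 60 miles

60 miles


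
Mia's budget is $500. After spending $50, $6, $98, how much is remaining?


Add up expenses:
$50 + $6 + $98 = $154
Subtract from budget:
$500 - $154 = $346

$346


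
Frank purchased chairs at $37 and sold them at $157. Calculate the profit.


Selling price = $157
Cost price = $37
Profit = selling price - cost price:
Profit = $157 - $37 = $120

$120


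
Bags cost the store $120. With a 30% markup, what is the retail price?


Calculate the markup amount:
30% of $120 = $36
Add to cost:
$120 + $36 = $156

$156


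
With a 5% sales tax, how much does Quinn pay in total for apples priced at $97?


Calculate the tax:
5% of $97 = $4.85
Add tax to price:
$97 + $4.85 = $101.85

$101.85


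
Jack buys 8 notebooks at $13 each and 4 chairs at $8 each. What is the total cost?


Cost of notebooks:
8 x $13 = $104
Cost of chairs:
4 x $8 = $32
Add both:
$104 + $32 = $136

$136


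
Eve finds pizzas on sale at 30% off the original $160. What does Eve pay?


Calculate the discount amount:
30% of $160 = $48
Subtract from original:
$160 - $48 = $112

$112


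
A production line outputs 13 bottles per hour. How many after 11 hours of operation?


Production rate: 13 bottles per hour
Time: 11 hours
Total: 13 x 11 = 143 bottles

143 bottles


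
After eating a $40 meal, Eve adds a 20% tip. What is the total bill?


Calculate the tip:
20% of $40 = $8
Add tip to meal cost:
$40 + $8 = $48

$48


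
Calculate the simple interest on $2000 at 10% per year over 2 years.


Use the formula I = P x R x T / 100
P x R x T = 2000 x 10 x 2 = 40000
I = 40000 / 100 = $400

$400


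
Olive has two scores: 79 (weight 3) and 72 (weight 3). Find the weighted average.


Weighted sum:
3 x 79 + 3 x 72 = 453
Total weight:
3 + 3 = 6
Weighted average:
453 / 6 = 75.5

75.5


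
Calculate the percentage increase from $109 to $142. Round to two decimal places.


Find the absolute change:
|142 - 109| = 33
Divide by original and multiply by 100:
33 / 109 x 100 = 30.2752...% ≈ 30.28%

30.28%


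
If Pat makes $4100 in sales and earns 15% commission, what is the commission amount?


Convert rate to decimal:
15% = 0.15
Multiply by sales:
$4100 x 0.15 = $615

$615


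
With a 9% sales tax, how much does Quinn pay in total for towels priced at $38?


Calculate the tax:
9% of $38 = $3.42
Add tax to price:
$38 + $3.42 = $41.42

$41.42


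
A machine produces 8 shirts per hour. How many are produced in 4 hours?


Production rate: 8 shirts per hour
Time: 4 hours
Total: 8 x 4 = 32 shirts

32 shirts


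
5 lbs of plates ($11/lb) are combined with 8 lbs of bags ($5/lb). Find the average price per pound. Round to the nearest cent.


Cost of plates:
5 x $11 = $55
Cost of bags:
8 x $5 = $40
Total cost: $55 + $40 = $95
Total weight: 13 lbs
Average: $95 / 13 = $7.3076... ≈ $7.31/lb

$7.31/lb


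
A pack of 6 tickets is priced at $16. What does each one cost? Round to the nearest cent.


Total cost: $16
Number of items: 6
Unit price: $16 / 6 = $2.6666... ≈ $2.67

$2.67


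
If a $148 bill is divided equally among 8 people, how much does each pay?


Total bill: $148
Number of people: 8
Each pays: $148 / 8 = $18.50

$18.50


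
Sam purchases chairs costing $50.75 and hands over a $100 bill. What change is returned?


Start with the amount paid:
$100
Subtract the price:
$100 - $50.75 = $49.25

$49.25


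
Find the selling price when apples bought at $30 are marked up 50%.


Calculate the markup amount:
50% of $30 = $15
Add to cost:
$30 + $15 = $45

$45


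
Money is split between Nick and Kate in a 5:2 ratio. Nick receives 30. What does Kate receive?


Find the multiplier:
30 / 5 = 6
Apply to Kate's share:
2 x 6 = 12

12


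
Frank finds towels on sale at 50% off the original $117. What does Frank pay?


Calculate the discount amount:
50% of $117 = $58.50
Subtract from original:
$117 - $58.50 = $58.50

$58.50


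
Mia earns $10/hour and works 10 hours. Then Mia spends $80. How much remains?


Calculate earnings:
10 x $10 = $100
Subtract spending:
$100 - $80 = $20

$20


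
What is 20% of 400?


Convert percentage to decimal:
20% = 0.2
Multiply:
400 x 0.2 = 80

80


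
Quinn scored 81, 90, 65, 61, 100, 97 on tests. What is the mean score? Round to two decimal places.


Add the scores:
81 + 90 + 65 + 61 + 100 + 97 = 494
Divide by the number of tests:
494 / 6 = 82.3333... ≈ 82.33

82.33


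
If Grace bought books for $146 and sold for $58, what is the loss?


Selling price = $58
Cost price = $146
Loss = cost price - selling price:
Loss = $146 - $58 = $88

$88


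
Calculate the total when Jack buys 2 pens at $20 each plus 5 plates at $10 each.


Cost of pens:
2 x $20 = $40
Cost of plates:
5 x $10 = $50
Add both:
$40 + $50 = $90

$90


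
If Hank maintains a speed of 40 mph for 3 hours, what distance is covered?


Use the formula: distance = speed x time
Speed = 40 mph, Time = 3 hours
40 x 3 = 120 miles

120 miles


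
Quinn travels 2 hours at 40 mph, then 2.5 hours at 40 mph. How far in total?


Leg 1 distance:
40 x 2 = 80 miles
Leg 2 distance:
40 x 2.5 = 100 miles
Total distance:
80 + 100 = 180 miles

180 miles


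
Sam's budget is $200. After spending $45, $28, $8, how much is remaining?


Add up expenses:
$45 + $28 + $8 = $81
Subtract from budget:
$200 - $81 = $119

$119


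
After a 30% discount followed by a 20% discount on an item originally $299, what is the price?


First discount:
30% of $299 = $89.70
Price after first discount:
$299 - $89.70 = $209.30
Second discount:
20% of $209.30 = $41.86
Final price:
$209.30 - $41.86 = $167.44

$167.44


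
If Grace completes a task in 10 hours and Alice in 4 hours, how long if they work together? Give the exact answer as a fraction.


Grace's rate: 1/10 of the job per hour
Alice's rate: 1/4 of the job per hour
Combined rate: 1/10 + 1/4 = 7/20 per hour
Time = 1 / (7/20) = 20/7 hours (≈ 2.86 hours)

20/7 hours


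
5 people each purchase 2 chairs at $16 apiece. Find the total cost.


Cost per person:
2 x $16 = $32
Group total:
5 x $32 = $160

$160


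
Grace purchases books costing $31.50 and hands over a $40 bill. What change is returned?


Start with the amount paid:
$40
Subtract the price:
$40 - $31.50 = $8.50

$8.50


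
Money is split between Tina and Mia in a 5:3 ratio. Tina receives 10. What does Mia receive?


Find the multiplier:
10 / 5 = 2
Apply to Mia's share:
3 x 2 = 6

6


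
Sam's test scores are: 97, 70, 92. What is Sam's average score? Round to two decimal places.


Add the scores:
97 + 70 + 92 = 259
Divide by the number of tests:
259 / 3 = 86.3333... ≈ 86.33

86.33


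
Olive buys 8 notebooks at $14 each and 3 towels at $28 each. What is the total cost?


Cost of notebooks:
8 x $14 = $112
Cost of towels:
3 x $28 = $84
Add both:
$112 + $84 = $196

$196


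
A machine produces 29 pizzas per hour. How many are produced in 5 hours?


Production rate: 29 pizzas per hour
Time: 5 hours
Total: 29 x 5 = 145 pizzas

145 pizzas


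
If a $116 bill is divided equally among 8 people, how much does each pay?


Total bill: $116
Number of people: 8
Each pays: $116 / 8 = $14.50

$14.50


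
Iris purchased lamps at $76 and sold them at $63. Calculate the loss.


Selling price = $63
Cost price = $76
Loss = cost price - selling price:
Loss = $76 - $63 = $13

$13


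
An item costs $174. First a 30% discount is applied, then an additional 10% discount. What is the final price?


First discount:
30% of $174 = $52.20
Price after first discount:
$174 - $52.20 = $121.80
Second discount:
10% of $121.80 = $12.18
Final price:
$121.80 - $12.18 = $109.62

$109.62


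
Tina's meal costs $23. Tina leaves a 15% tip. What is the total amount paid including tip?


Calculate the tip:
15% of $23 = $3.45
Add tip to meal cost:
$23 + $3.45 = $26.45

$26.45


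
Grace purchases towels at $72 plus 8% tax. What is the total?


Calculate the tax:
8% of $72 = $5.76
Add tax to price:
$72 + $5.76 = $77.76

$77.76


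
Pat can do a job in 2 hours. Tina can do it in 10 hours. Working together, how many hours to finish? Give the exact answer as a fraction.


Pat's rate: 1/2 of the job per hour
Tina's rate: 1/10 of the job per hour
Combined rate: 1/2 + 1/10 = 3/5 per hour
Time = 1 / (3/5) = 5/3 hours (≈ 1.67 hours)

5/3 hours


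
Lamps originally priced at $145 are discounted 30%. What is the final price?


Calculate the discount amount:
30% of $145 = $43.50
Subtract from original:
$145 - $43.50 = $101.50

$101.50


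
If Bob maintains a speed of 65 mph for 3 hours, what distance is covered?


Use the formula: distance = speed x time
Speed = 65 mph, Time = 3 hours
65 x 3 = 195 miles

195 miles


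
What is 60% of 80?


Convert percentage to decimal:
60% = 0.6
Multiply:
80 x 0.6 = 48

48


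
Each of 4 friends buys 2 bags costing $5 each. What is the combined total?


Cost per person:
2 x $5 = $10
Group total:
4 x $10 = $40

$40


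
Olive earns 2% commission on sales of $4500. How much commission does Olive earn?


Convert rate to decimal:
2% = 0.02
Multiply by sales:
$4500 x 0.02 = $90

$90


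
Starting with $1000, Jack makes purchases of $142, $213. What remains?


Add up expenses:
$142 + $213 = $355
Subtract from budget:
$1000 - $355 = $645

$645


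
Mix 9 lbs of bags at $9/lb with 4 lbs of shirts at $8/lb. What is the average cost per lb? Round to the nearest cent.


Cost of bags:
9 x $9 = $81
Cost of shirts:
4 x $8 = $32
Total cost: $81 + $32 = $113
Total weight: 13 lbs
Average: $113 / 13 = $8.6923... ≈ $8.69/lb

$8.69/lb


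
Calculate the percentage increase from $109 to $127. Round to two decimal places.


Find the absolute change:
|127 - 109| = 18
Divide by original and multiply by 100:
18 / 109 x 100 = 16.5137...% ≈ 16.51%

16.51%


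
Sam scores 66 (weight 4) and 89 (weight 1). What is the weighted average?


Weighted sum:
4 x 66 + 1 x 89 = 353
Total weight:
4 + 1 = 5
Weighted average:
353 / 5 = 70.6

70.6


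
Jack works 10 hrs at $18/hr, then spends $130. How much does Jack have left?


Calculate earnings:
10 x $18 = $180
Subtract spending:
$180 - $130 = $50

$50


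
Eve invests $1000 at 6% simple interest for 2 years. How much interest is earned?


Use the formula I = P x R x T / 100
P x R x T = 1000 x 6 x 2 = 12000
I = 12000 / 100 = $120

$120


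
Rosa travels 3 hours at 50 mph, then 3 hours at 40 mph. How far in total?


Leg 1 distance:
50 x 3 = 150 miles
Leg 2 distance:
40 x 3 = 120 miles
Total distance:
150 + 120 = 270 miles

270 miles


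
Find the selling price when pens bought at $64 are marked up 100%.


Calculate the markup amount:
100% of $64 = $64
Add to cost:
$64 + $64 = $128

$128


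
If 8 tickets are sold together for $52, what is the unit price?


Total cost: $52
Number of items: 8
Unit price: $52 / 8 = $6.50

$6.50


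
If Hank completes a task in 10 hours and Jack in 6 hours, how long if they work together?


Hank's rate: 1/10 of the job per hour
Jack's rate: 1/6 of the job per hour
Combined rate: 1/10 + 1/6 = 4/15 per hour
Time = 1 / (4/15) = 15/4 = 3.75 hours

3.75 hours


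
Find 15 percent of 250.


Convert percentage to decimal:
15% = 0.15
Multiply:
250 x 0.15 = 37.5

37.5


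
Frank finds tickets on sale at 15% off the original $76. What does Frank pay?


Calculate the discount amount:
15% of $76 = $11.40
Subtract from original:
$76 - $11.40 = $64.60

$64.60


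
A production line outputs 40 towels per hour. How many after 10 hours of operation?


Production rate: 40 towels per hour
Time: 10 hours
Total: 40 x 10 = 400 towels

400 towels


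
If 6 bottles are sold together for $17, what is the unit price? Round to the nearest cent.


Total cost: $17
Number of items: 6
Unit price: $17 / 6 = $2.8333... ≈ $2.83

$2.83


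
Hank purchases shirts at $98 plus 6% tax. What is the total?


Calculate the tax:
6% of $98 = $5.88
Add tax to price:
$98 + $5.88 = $103.88

$103.88


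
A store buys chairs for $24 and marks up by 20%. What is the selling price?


Calculate the markup amount:
20% of $24 = $4.80
Add to cost:
$24 + $4.80 = $28.80

$28.80


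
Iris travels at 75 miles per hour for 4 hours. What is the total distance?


Use the formula: distance = speed x time
Speed = 75 mph, Time = 4 hours
75 x 4 = 300 miles

300 miles


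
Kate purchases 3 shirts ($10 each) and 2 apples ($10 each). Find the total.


Cost of shirts:
3 x $10 = $30
Cost of apples:
2 x $10 = $20
Add both:
$30 + $20 = $50

$50


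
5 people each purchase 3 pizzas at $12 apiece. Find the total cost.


Cost per person:
3 x $12 = $36
Group total:
5 x $36 = $180

$180


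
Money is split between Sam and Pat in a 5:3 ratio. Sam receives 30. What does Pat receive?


Find the multiplier:
30 / 5 = 6
Apply to Pat's share:
3 x 6 = 18

18


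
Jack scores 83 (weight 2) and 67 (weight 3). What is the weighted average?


Weighted sum:
2 x 83 + 3 x 67 = 367
Total weight:
2 + 3 = 5
Weighted average:
367 / 5 = 73.4

73.4


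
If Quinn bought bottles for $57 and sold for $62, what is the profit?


Selling price = $62
Cost price = $57
Profit = selling price - cost price:
Profit = $62 - $57 = $5

$5


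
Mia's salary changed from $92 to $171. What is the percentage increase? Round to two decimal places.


Find the absolute change:
|171 - 92| = 79
Divide by original and multiply by 100:
79 / 92 x 100 = 85.8695...% ≈ 85.87%

85.87%


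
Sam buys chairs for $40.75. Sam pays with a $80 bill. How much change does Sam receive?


Start with the amount paid:
$80
Subtract the price:
$80 - $40.75 = $39.25

$39.25


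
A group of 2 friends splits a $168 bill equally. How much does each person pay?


Total bill: $168
Number of people: 2
Each pays: $168 / 2 = $84

$84


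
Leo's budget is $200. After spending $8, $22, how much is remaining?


Add up expenses:
$8 + $22 = $30
Subtract from budget:
$200 - $30 = $170

$170


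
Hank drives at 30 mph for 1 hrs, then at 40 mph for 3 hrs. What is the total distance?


Leg 1 distance:
30 x 1 = 30 miles
Leg 2 distance:
40 x 3 = 120 miles
Total distance:
30 + 120 = 150 miles

150 miles


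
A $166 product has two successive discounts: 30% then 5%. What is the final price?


First discount:
30% of $166 = $49.80
Price after first discount:
$166 - $49.80 = $116.20
Second discount:
5% of $116.20 = $5.81
Final price:
$116.20 - $5.81 = $110.39

$110.39


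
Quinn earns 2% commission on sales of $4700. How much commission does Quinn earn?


Convert rate to decimal:
2% = 0.02
Multiply by sales:
$4700 x 0.02 = $94

$94


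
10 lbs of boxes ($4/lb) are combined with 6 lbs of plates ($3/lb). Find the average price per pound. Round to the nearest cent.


Cost of boxes:
10 x $4 = $40
Cost of plates:
6 x $3 = $18
Total cost: $40 + $18 = $58
Total weight: 16 lbs
Average: $58 / 16 = $3.625 ≈ $3.63/lb

$3.63/lb


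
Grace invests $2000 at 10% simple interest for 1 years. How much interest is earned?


Use the formula I = P x R x T / 100
P x R x T = 2000 x 10 x 1 = 20000
I = 20000 / 100 = $200

$200


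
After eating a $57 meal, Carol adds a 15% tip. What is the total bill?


Calculate the tip:
15% of $57 = $8.55
Add tip to meal cost:
$57 + $8.55 = $65.55

$65.55


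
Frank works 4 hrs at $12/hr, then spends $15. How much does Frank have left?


Calculate earnings:
4 x $12 = $48
Subtract spending:
$48 - $15 = $33

$33


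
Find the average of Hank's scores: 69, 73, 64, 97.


Add the scores:
69 + 73 + 64 + 97 = 303
Divide by the number of tests:
303 / 4 = 75.75

75.75


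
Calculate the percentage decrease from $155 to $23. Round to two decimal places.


Find the absolute change:
|23 - 155| = 132
Divide by original and multiply by 100:
132 / 155 x 100 = 85.1612...% ≈ 85.16%

85.16%


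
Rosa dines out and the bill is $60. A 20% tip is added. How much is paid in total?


Calculate the tip:
20% of $60 = $12
Add tip to meal cost:
$60 + $12 = $72

$72


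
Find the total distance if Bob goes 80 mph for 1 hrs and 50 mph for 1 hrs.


Leg 1 distance:
80 x 1 = 80 miles
Leg 2 distance:
50 x 1 = 50 miles
Total distance:
80 + 50 = 130 miles

130 miles


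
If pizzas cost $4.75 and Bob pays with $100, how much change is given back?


Start with the amount paid:
$100
Subtract the price:
$100 - $4.75 = $95.25

$95.25


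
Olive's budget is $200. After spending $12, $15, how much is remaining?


Add up expenses:
$12 + $15 = $27
Subtract from budget:
$200 - $27 = $173

$173


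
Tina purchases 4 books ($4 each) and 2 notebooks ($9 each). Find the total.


Cost of books:
4 x $4 = $16
Cost of notebooks:
2 x $9 = $18
Add both:
$16 + $18 = $34

$34


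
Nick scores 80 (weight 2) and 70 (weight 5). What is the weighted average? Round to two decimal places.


Weighted sum:
2 x 80 + 5 x 70 = 510
Total weight:
2 + 5 = 7
Weighted average:
510 / 7 = 72.8571... ≈ 72.86

72.86


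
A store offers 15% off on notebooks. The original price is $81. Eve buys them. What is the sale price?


Calculate the discount amount:
15% of $81 = $12.15
Subtract from original:
$81 - $12.15 = $68.85

$68.85


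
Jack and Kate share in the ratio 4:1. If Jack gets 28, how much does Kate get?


Find the multiplier:
28 / 4 = 7
Apply to Kate's share:
1 x 7 = 7

7


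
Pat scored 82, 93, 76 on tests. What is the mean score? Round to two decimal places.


Add the scores:
82 + 93 + 76 = 251
Divide by the number of tests:
251 / 3 = 83.6666... ≈ 83.67

83.67


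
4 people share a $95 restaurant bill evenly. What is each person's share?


Total bill: $95
Number of people: 4
Each pays: $95 / 4 = $23.75

$23.75


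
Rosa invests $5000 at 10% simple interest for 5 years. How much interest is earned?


Use the formula I = P x R x T / 100
P x R x T = 5000 x 10 x 5 = 250000
I = 250000 / 100 = $2500

$2500


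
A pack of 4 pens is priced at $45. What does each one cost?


Total cost: $45
Number of items: 4
Unit price: $45 / 4 = $11.25

$11.25


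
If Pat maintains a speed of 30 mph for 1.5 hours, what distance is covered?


Use the formula: distance = speed x time
Speed = 30 mph, Time = 1.5 hours
30 x 1.5 = 45 miles

45 miles


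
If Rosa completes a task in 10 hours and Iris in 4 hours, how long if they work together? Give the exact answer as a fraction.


Rosa's rate: 1/10 of the job per hour
Iris's rate: 1/4 of the job per hour
Combined rate: 1/10 + 1/4 = 7/20 per hour
Time = 1 / (7/20) = 20/7 hours (≈ 2.86 hours)

20/7 hours


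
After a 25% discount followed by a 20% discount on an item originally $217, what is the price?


First discount:
25% of $217 = $54.25
Price after first discount:
$217 - $54.25 = $162.75
Second discount:
20% of $162.75 = $32.55
Final price:
$162.75 - $32.55 = $130.20

$130.20


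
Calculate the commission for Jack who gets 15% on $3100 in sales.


Convert rate to decimal:
15% = 0.15
Multiply by sales:
$3100 x 0.15 = $465

$465


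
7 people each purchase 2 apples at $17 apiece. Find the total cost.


Cost per person:
2 x $17 = $34
Group total:
7 x $34 = $238

$238


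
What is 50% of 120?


Convert percentage to decimal:
50% = 0.5
Multiply:
120 x 0.5 = 60

60


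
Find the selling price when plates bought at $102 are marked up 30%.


Calculate the markup amount:
30% of $102 = $30.60
Add to cost:
$102 + $30.60 = $132.60

$132.60


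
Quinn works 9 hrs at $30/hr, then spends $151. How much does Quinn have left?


Calculate earnings:
9 x $30 = $270
Subtract spending:
$270 - $151 = $119

$119


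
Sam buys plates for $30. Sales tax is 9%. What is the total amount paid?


Calculate the tax:
9% of $30 = $2.70
Add tax to price:
$30 + $2.70 = $32.70

$32.70


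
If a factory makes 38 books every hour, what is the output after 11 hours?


Production rate: 38 books per hour
Time: 11 hours
Total: 38 x 11 = 418 books

418 books


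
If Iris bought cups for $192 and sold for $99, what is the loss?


Selling price = $99
Cost price = $192
Loss = cost price - selling price:
Loss = $192 - $99 = $93

$93


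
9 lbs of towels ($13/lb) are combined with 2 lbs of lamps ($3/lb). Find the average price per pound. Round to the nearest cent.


Cost of towels:
9 x $13 = $117
Cost of lamps:
2 x $3 = $6
Total cost: $117 + $6 = $123
Total weight: 11 lbs
Average: $123 / 11 = $11.1818... ≈ $11.18/lb

$11.18/lb


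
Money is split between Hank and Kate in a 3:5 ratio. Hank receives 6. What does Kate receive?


Find the multiplier:
6 / 3 = 2
Apply to Kate's share:
5 x 2 = 10

10


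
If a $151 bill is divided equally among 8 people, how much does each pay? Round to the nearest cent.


Total bill: $151
Number of people: 8
Each pays: $151 / 8 = $18.875 ≈ $18.88

$18.88


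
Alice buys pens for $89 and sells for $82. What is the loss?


Selling price = $82
Cost price = $89
Loss = cost price - selling price:
Loss = $89 - $82 = $7

$7


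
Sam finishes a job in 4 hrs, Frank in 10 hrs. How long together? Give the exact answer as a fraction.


Sam's rate: 1/4 of the job per hour
Frank's rate: 1/10 of the job per hour
Combined rate: 1/4 + 1/10 = 7/20 per hour
Time = 1 / (7/20) = 20/7 hours (≈ 2.86 hours)

20/7 hours


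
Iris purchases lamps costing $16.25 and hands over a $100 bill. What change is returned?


Start with the amount paid:
$100
Subtract the price:
$100 - $16.25 = $83.75

$83.75


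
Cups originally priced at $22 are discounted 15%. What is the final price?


Calculate the discount amount:
15% of $22 = $3.30
Subtract from original:
$22 - $3.30 = $18.70

$18.70


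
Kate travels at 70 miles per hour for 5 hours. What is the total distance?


Use the formula: distance = speed x time
Speed = 70 mph, Time = 5 hours
70 x 5 = 350 miles

350 miles


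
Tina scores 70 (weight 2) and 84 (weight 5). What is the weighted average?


Weighted sum:
2 x 70 + 5 x 84 = 560
Total weight:
2 + 5 = 7
Weighted average:
560 / 7 = 80

80


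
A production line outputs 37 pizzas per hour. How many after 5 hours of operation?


Production rate: 37 pizzas per hour
Time: 5 hours
Total: 37 x 5 = 185 pizzas

185 pizzas


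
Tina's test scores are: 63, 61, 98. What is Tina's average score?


Add the scores:
63 + 61 + 98 = 222
Divide by the number of tests:
222 / 3 = 74

74


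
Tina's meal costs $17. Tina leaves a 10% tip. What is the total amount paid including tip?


Calculate the tip:
10% of $17 = $1.70
Add tip to meal cost:
$17 + $1.70 = $18.70

$18.70


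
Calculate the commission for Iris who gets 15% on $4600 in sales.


Convert rate to decimal:
15% = 0.15
Multiply by sales:
$4600 x 0.15 = $690

$690


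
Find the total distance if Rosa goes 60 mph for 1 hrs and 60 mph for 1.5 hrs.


Leg 1 distance:
60 x 1 = 60 miles
Leg 2 distance:
60 x 1.5 = 90 miles
Total distance:
60 + 90 = 150 miles

150 miles


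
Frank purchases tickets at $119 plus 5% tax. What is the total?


Calculate the tax:
5% of $119 = $5.95
Add tax to price:
$119 + $5.95 = $124.95

$124.95


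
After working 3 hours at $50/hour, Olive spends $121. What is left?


Calculate earnings:
3 x $50 = $150
Subtract spending:
$150 - $121 = $29

$29


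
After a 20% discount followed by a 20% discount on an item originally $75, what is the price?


First discount:
20% of $75 = $15
Price after first discount:
$75 - $15 = $60
Second discount:
20% of $60 = $12
Final price:
$60 - $12 = $48

$48


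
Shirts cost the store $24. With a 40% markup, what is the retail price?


Calculate the markup amount:
40% of $24 = $9.60
Add to cost:
$24 + $9.60 = $33.60

$33.60


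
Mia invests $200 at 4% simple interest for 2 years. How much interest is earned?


Use the formula I = P x R x T / 100
P x R x T = 200 x 4 x 2 = 1600
I = 1600 / 100 = $16

$16


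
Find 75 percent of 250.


Convert percentage to decimal:
75% = 0.75
Multiply:
250 x 0.75 = 187.5

187.5


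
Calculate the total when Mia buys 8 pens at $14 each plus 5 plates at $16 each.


Cost of pens:
8 x $14 = $112
Cost of plates:
5 x $16 = $80
Add both:
$112 + $80 = $192

$192


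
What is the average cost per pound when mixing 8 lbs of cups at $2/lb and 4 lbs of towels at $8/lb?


Cost of cups:
8 x $2 = $16
Cost of towels:
4 x $8 = $32
Total cost: $16 + $32 = $48
Total weight: 12 lbs
Average: $48 / 12 = $4/lb

$4/lb


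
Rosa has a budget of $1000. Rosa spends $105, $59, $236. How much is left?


Add up expenses:
$105 + $59 + $236 = $400
Subtract from budget:
$1000 - $400 = $600

$600


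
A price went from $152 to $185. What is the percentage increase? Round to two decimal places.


Find the absolute change:
|185 - 152| = 33
Divide by original and multiply by 100:
33 / 152 x 100 = 21.7105...% ≈ 21.71%

21.71%


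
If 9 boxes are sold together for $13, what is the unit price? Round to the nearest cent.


Total cost: $13
Number of items: 9
Unit price: $13 / 9 = $1.4444... ≈ $1.44

$1.44


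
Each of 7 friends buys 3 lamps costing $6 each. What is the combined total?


Cost per person:
3 x $6 = $18
Group total:
7 x $18 = $126

$126


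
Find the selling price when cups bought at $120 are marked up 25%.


Calculate the markup amount:
25% of $120 = $30
Add to cost:
$120 + $30 = $150

$150


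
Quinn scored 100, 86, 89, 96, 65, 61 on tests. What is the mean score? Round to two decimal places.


Add the scores:
100 + 86 + 89 + 96 + 65 + 61 = 497
Divide by the number of tests:
497 / 6 = 82.8333... ≈ 82.83

82.83


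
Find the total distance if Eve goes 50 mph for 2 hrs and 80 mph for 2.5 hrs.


Leg 1 distance:
50 x 2 = 100 miles
Leg 2 distance:
80 x 2.5 = 200 miles
Total distance:
100 + 200 = 300 miles

300 miles


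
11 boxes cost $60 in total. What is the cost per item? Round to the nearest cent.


Total cost: $60
Number of items: 11
Unit price: $60 / 11 = $5.4545... ≈ $5.45

$5.45


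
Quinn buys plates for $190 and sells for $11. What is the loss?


Selling price = $11
Cost price = $190
Loss = cost price - selling price:
Loss = $190 - $11 = $179

$179


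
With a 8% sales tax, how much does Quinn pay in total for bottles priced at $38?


Calculate the tax:
8% of $38 = $3.04
Add tax to price:
$38 + $3.04 = $41.04

$41.04


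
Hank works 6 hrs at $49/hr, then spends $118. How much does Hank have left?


Calculate earnings:
6 x $49 = $294
Subtract spending:
$294 - $118 = $176

$176


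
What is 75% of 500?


Convert percentage to decimal:
75% = 0.75
Multiply:
500 x 0.75 = 375

375


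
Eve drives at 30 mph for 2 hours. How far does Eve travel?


Use the formula: distance = speed x time
Speed = 30 mph, Time = 2 hours
30 x 2 = 60 miles

60 miles


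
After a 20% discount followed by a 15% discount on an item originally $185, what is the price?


First discount:
20% of $185 = $37
Price after first discount:
$185 - $37 = $148
Second discount:
15% of $148 = $22.20
Final price:
$148 - $22.20 = $125.80

$125.80


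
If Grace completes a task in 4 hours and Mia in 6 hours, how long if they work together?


Grace's rate: 1/4 of the job per hour
Mia's rate: 1/6 of the job per hour
Combined rate: 1/4 + 1/6 = 5/12 per hour
Time = 1 / (5/12) = 12/5 = 2.4 hours

2.4 hours


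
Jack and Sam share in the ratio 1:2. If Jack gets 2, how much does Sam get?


Find the multiplier:
2 / 1 = 2
Apply to Sam's share:
2 x 2 = 4

4


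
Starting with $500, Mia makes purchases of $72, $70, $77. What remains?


Add up expenses:
$72 + $70 + $77 = $219
Subtract from budget:
$500 - $219 = $281

$281


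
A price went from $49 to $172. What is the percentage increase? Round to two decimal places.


Find the absolute change:
|172 - 49| = 123
Divide by original and multiply by 100:
123 / 49 x 100 = 251.0204...% ≈ 251.02%

251.02%


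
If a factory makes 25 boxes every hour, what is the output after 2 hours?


Production rate: 25 boxes per hour
Time: 2 hours
Total: 25 x 2 = 50 boxes

50 boxes


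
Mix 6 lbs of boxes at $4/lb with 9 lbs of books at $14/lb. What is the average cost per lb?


Cost of boxes:
6 x $4 = $24
Cost of books:
9 x $14 = $126
Total cost: $24 + $126 = $150
Total weight: 15 lbs
Average: $150 / 15 = $10/lb

$10/lb


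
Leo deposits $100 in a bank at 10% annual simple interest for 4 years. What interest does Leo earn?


Use the formula I = P x R x T / 100
P x R x T = 100 x 10 x 4 = 4000
I = 4000 / 100 = $40

$40


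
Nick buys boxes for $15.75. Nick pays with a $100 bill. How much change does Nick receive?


Start with the amount paid:
$100
Subtract the price:
$100 - $15.75 = $84.25

$84.25


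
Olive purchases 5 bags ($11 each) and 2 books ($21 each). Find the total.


Cost of bags:
5 x $11 = $55
Cost of books:
2 x $21 = $42
Add both:
$55 + $42 = $97

$97


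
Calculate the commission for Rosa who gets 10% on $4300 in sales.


Convert rate to decimal:
10% = 0.1
Multiply by sales:
$4300 x 0.1 = $430

$430


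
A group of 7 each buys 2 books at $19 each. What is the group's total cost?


Cost per person:
2 x $19 = $38
Group total:
7 x $38 = $266

$266


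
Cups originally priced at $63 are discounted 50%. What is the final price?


Calculate the discount amount:
50% of $63 = $31.50
Subtract from original:
$63 - $31.50 = $31.50

$31.50


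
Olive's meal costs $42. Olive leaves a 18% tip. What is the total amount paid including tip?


Calculate the tip:
18% of $42 = $7.56
Add tip to meal cost:
$42 + $7.56 = $49.56

$49.56


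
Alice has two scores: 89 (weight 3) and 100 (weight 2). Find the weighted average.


Weighted sum:
3 x 89 + 2 x 100 = 467
Total weight:
3 + 2 = 5
Weighted average:
467 / 5 = 93.4

93.4


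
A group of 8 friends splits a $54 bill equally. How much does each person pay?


Total bill: $54
Number of people: 8
Each pays: $54 / 8 = $6.75

$6.75


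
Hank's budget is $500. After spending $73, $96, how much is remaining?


Add up expenses:
$73 + $96 = $169
Subtract from budget:
$500 - $169 = $331

$331


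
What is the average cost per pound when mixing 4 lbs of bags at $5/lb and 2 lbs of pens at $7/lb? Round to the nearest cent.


Cost of bags:
4 x $5 = $20
Cost of pens:
2 x $7 = $14
Total cost: $20 + $14 = $34
Total weight: 6 lbs
Average: $34 / 6 = $5.6666... ≈ $5.67/lb

$5.67/lb


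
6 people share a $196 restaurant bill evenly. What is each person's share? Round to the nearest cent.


Total bill: $196
Number of people: 6
Each pays: $196 / 6 = $32.6666... ≈ $32.67

$32.67


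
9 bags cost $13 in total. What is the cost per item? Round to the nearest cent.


Total cost: $13
Number of items: 9
Unit price: $13 / 9 = $1.4444... ≈ $1.44

$1.44


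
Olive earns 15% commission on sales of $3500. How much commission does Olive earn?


Convert rate to decimal:
15% = 0.15
Multiply by sales:
$3500 x 0.15 = $525

$525


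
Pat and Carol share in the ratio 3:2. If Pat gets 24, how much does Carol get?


Find the multiplier:
24 / 3 = 8
Apply to Carol's share:
2 x 8 = 16

16


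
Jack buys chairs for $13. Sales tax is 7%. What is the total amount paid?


Calculate the tax:
7% of $13 = $0.91
Add tax to price:
$13 + $0.91 = $13.91

$13.91


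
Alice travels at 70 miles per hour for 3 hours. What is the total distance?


Use the formula: distance = speed x time
Speed = 70 mph, Time = 3 hours
70 x 3 = 210 miles

210 miles


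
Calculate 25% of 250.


Convert percentage to decimal:
25% = 0.25
Multiply:
250 x 0.25 = 62.5

62.5


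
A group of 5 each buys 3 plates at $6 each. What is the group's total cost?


Cost per person:
3 x $6 = $18
Group total:
5 x $18 = $90

$90


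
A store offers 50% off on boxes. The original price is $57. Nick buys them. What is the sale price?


Calculate the discount amount:
50% of $57 = $28.50
Subtract from original:
$57 - $28.50 = $28.50

$28.50


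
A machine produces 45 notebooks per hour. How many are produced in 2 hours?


Production rate: 45 notebooks per hour
Time: 2 hours
Total: 45 x 2 = 90 notebooks

90 notebooks


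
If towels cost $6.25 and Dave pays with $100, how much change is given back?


Start with the amount paid:
$100
Subtract the price:
$100 - $6.25 = $93.75

$93.75


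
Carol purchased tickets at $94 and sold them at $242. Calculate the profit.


Selling price = $242
Cost price = $94
Profit = selling price - cost price:
Profit = $242 - $94 = $148

$148


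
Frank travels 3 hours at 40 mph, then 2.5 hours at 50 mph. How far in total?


Leg 1 distance:
40 x 3 = 120 miles
Leg 2 distance:
50 x 2.5 = 125 miles
Total distance:
120 + 125 = 245 miles

245 miles


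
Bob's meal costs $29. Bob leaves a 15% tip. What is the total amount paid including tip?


Calculate the tip:
15% of $29 = $4.35
Add tip to meal cost:
$29 + $4.35 = $33.35

$33.35


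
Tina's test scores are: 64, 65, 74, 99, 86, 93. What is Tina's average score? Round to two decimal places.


Add the scores:
64 + 65 + 74 + 99 + 86 + 93 = 481
Divide by the number of tests:
481 / 6 = 80.1666... ≈ 80.17

80.17


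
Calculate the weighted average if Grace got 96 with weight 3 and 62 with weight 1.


Weighted sum:
3 x 96 + 1 x 62 = 350
Total weight:
3 + 1 = 4
Weighted average:
350 / 4 = 87.5

87.5


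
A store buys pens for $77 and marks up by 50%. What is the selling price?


Calculate the markup amount:
50% of $77 = $38.50
Add to cost:
$77 + $38.50 = $115.50

$115.50


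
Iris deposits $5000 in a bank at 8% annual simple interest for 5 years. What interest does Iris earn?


Use the formula I = P x R x T / 100
P x R x T = 5000 x 8 x 5 = 200000
I = 200000 / 100 = $2000

$2000


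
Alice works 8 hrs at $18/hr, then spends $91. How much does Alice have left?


Calculate earnings:
8 x $18 = $144
Subtract spending:
$144 - $91 = $53

$53


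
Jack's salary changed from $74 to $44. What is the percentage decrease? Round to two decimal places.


Find the absolute change:
|44 - 74| = 30
Divide by original and multiply by 100:
30 / 74 x 100 = 40.5405...% ≈ 40.54%

40.54%


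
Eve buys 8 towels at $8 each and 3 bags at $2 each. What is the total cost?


Cost of towels:
8 x $8 = $64
Cost of bags:
3 x $2 = $6
Add both:
$64 + $6 = $70

$70


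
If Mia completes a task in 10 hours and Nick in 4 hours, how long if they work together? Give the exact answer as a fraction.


Mia's rate: 1/10 of the job per hour
Nick's rate: 1/4 of the job per hour
Combined rate: 1/10 + 1/4 = 7/20 per hour
Time = 1 / (7/20) = 20/7 hours (≈ 2.86 hours)

20/7 hours


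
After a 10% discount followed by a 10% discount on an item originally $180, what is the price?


First discount:
10% of $180 = $18
Price after first discount:
$180 - $18 = $162
Second discount:
10% of $162 = $16.20
Final price:
$162 - $16.20 = $145.80

$145.80


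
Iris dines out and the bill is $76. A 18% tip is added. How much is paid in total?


Calculate the tip:
18% of $76 = $13.68
Add tip to meal cost:
$76 + $13.68 = $89.68

$89.68


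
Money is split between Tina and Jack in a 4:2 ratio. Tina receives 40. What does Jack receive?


Find the multiplier:
40 / 4 = 10
Apply to Jack's share:
2 x 10 = 20

20


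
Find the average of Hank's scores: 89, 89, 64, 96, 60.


Add the scores:
89 + 89 + 64 + 96 + 60 = 398
Divide by the number of tests:
398 / 5 = 79.6

79.6


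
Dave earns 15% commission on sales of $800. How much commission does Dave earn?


Convert rate to decimal:
15% = 0.15
Multiply by sales:
$800 x 0.15 = $120

$120


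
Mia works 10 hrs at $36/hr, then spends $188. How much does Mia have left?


Calculate earnings:
10 x $36 = $360
Subtract spending:
$360 - $188 = $172

$172


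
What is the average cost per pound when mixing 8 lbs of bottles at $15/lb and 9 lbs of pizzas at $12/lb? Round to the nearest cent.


Cost of bottles:
8 x $15 = $120
Cost of pizzas:
9 x $12 = $108
Total cost: $120 + $108 = $228
Total weight: 17 lbs
Average: $228 / 17 = $13.4117... ≈ $13.41/lb

$13.41/lb


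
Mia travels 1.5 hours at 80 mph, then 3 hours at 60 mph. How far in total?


Leg 1 distance:
80 x 1.5 = 120 miles
Leg 2 distance:
60 x 3 = 180 miles
Total distance:
120 + 180 = 300 miles

300 miles


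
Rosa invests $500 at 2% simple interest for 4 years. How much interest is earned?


Use the formula I = P x R x T / 100
P x R x T = 500 x 2 x 4 = 4000
I = 4000 / 100 = $40

$40


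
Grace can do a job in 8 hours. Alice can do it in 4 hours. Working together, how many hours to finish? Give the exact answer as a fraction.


Grace's rate: 1/8 of the job per hour
Alice's rate: 1/4 of the job per hour
Combined rate: 1/8 + 1/4 = 3/8 per hour
Time = 1 / (3/8) = 8/3 hours (≈ 2.67 hours)

8/3 hours


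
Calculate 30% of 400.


Convert percentage to decimal:
30% = 0.3
Multiply:
400 x 0.3 = 120

120


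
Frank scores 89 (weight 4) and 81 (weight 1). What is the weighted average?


Weighted sum:
4 x 89 + 1 x 81 = 437
Total weight:
4 + 1 = 5
Weighted average:
437 / 5 = 87.4

87.4
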